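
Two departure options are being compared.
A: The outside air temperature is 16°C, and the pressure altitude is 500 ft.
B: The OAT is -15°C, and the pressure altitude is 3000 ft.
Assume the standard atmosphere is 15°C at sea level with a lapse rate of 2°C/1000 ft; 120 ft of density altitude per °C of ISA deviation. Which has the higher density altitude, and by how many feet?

A: ISA temp = 14°C, deviation +2°C, DA = 500 + 120 × 2 = 740 ft.
B: ISA temp = 9°C, deviation -24°C, DA = 3000 + 120 × (-24) = 120 ft.
A is higher by 740 − 120 = 620 ft.

A by 620 ft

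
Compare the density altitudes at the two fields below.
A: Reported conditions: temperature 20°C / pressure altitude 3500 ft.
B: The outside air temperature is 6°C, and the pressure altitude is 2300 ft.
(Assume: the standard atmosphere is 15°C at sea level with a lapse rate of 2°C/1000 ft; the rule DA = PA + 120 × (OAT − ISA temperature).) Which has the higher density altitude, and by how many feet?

A by 3168 ft

A: ISA temp = 8°C, deviation +12°C, DA = 3500 + 120 × 12 = 4940 ft.
B: ISA temp = 10.4°C, deviation -4.4°C, DA = 2300 + 120 × (-4.4) = 1772 ft.
A is higher by 4940 − 1772 = 3168 ft.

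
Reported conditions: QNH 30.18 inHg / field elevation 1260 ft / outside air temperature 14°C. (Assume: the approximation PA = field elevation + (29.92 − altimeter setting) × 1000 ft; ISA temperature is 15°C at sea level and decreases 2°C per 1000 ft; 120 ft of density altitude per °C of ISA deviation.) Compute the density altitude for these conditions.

1120 ft

Pressure altitude = 1260 + (29.92 − 30.18) × 1000 = 1260 + (-260) = 1000 ft.
ISA temperature at 1000 ft = 15 − 2 × (1000/1000) = 13°C.
ISA deviation = 14 − 13 = +1°C.
Density altitude = 1000 + 120 × (1) = 1120 ft.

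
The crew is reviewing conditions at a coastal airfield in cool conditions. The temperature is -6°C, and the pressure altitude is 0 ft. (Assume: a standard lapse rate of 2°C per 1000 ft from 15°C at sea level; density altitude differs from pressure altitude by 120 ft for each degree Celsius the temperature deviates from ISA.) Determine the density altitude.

-2520 ft

ISA temperature at 0 ft = 15 − 2 × (0/1000) = 15°C.
ISA deviation = -6 − 15 = -21°C.
Density altitude = 0 + 120 × (-21) = 0 + (-2520) = -2520 ft.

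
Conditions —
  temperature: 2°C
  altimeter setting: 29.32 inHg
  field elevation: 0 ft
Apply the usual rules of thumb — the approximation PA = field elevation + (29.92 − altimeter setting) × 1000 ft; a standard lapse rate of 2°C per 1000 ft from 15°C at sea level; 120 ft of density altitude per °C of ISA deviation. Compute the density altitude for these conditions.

Pressure altitude = 0 + (29.92 − 29.32) × 1000 = 0 + (+600) = 600 ft.
ISA temperature at 600 ft = 15 − 2 × (600/1000) = 13.8°C.
ISA deviation = 2 − 13.8 = -11.8°C.
Density altitude = 600 + 120 × (-11.8) = -816 ft.

-816 ft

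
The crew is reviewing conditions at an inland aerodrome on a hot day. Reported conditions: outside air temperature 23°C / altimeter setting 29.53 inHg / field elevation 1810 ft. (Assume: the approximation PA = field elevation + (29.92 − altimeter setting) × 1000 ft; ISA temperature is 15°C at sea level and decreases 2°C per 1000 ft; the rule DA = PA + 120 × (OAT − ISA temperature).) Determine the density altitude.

3688 ft

Pressure altitude = 1810 + (29.92 − 29.53) × 1000 = 1810 + (+390) = 2200 ft.
ISA temperature at 2200 ft = 15 − 2 × (2200/1000) = 10.6°C.
ISA deviation = 23 − 10.6 = +12.4°C.
Density altitude = 2200 + 120 × (12.4) = 3688 ft.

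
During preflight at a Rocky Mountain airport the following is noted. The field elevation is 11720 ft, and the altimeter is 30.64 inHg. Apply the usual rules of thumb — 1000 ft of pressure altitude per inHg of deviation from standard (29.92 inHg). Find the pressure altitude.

Pressure correction = (29.92 − 30.64) × 1000 = -720 ft.
Pressure altitude = 11720 + (-720) = 11000 ft.

11000 ft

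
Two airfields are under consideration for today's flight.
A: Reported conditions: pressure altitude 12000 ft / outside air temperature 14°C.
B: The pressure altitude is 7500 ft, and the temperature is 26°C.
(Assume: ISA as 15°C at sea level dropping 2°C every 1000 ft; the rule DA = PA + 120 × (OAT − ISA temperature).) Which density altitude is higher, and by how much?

A: ISA temp = -9°C, deviation +23°C, DA = 12000 + 120 × 23 = 14760 ft.
B: ISA temp = 0°C, deviation +26°C, DA = 7500 + 120 × 26 = 10620 ft.
A is higher by 14760 − 10620 = 4140 ft.

A by 4140 ft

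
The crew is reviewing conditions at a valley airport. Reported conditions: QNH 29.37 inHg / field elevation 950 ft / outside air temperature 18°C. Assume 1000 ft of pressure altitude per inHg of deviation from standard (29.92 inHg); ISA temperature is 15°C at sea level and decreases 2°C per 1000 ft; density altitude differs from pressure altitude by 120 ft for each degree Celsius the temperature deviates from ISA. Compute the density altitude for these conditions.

2220 ft

Pressure altitude = 950 + (29.92 − 29.37) × 1000 = 950 + (+550) = 1500 ft.
ISA temperature at 1500 ft = 15 − 2 × (1500/1000) = 12°C.
ISA deviation = 18 − 12 = +6°C.
Density altitude = 1500 + 120 × (6) = 2220 ft.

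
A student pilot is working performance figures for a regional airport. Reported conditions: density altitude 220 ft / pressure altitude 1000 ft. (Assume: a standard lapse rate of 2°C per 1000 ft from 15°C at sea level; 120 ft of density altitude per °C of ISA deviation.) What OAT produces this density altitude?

Density altitude − pressure altitude = 220 − 1000 = -780 ft.
At 120 ft/°C that is an ISA deviation of -780/120 = -6.5°C.
ISA temperature at 1000 ft = 15 − 2 × (1000/1000) = 13°C.
OAT = ISA + deviation = 13 + (-6.5) = 6.5°C.

6.5°C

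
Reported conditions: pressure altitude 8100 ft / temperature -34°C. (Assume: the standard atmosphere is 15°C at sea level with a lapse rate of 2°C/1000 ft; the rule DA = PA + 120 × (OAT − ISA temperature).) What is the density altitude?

ISA temperature at 8100 ft = 15 − 2 × (8100/1000) = -1.2°C.
ISA deviation = -34 − (-1.2) = -32.8°C.
Density altitude = 8100 + 120 × (-32.8) = 8100 + (-3936) = 4164 ft.

4164 ft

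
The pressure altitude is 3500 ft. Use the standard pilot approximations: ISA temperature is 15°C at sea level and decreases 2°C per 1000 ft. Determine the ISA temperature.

8°C

ISA temperature = 15 − 2 × (3500/1000) = 15 − 7 = 8°C.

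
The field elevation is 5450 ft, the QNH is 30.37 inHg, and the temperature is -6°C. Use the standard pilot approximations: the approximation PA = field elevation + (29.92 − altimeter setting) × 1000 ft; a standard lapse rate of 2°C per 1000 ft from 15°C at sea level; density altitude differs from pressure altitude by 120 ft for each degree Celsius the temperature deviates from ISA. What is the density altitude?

3680 ft

Pressure altitude = 5450 + (29.92 − 30.37) × 1000 = 5450 + (-450) = 5000 ft.
ISA temperature at 5000 ft = 15 − 2 × (5000/1000) = 5°C.
ISA deviation = -6 − 5 = -11°C.
Density altitude = 5000 + 120 × (-11) = 3680 ft.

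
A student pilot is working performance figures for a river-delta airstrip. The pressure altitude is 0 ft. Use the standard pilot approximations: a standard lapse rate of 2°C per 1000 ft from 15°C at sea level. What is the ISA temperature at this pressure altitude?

ISA temperature = 15 − 2 × (0/1000) = 15 − 0 = 15°C.

15°C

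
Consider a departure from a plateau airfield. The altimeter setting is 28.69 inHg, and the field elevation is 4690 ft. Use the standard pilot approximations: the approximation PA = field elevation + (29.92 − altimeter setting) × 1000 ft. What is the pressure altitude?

Pressure correction = (29.92 − 28.69) × 1000 = +1230 ft.
Pressure altitude = 4690 + (+1230) = 5920 ft.

5920 ft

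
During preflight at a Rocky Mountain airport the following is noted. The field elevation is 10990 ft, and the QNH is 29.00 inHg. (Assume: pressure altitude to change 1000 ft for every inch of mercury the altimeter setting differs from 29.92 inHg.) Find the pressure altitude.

Pressure correction = (29.92 − 29.00) × 1000 = +920 ft.
Pressure altitude = 10990 + (+920) = 11910 ft.

11910 ft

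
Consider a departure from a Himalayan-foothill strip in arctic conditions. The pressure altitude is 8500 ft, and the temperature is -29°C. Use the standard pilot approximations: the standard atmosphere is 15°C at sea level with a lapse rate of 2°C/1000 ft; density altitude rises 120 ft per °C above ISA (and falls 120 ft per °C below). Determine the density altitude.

ISA temperature at 8500 ft = 15 − 2 × (8500/1000) = -2°C.
ISA deviation = -29 − (-2) = -27°C.
Density altitude = 8500 + 120 × (-27) = 8500 + (-3240) = 5260 ft.

5260 ft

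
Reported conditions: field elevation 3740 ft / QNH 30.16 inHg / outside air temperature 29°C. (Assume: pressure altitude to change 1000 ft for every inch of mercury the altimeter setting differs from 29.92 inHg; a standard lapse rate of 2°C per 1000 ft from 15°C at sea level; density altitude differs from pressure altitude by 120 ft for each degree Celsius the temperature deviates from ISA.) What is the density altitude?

Pressure altitude = 3740 + (29.92 − 30.16) × 1000 = 3740 + (-240) = 3500 ft.
ISA temperature at 3500 ft = 15 − 2 × (3500/1000) = 8°C.
ISA deviation = 29 − 8 = +21°C.
Density altitude = 3500 + 120 × (21) = 6020 ft.

6020 ft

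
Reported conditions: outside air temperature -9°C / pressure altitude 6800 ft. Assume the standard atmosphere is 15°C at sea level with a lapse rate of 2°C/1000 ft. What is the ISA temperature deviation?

ISA temperature at 6800 ft = 15 − 2 × (6800/1000) = 1.4°C.
Deviation = OAT − ISA = -9 − 1.4 = -10.4°C.

ISA-10.4°C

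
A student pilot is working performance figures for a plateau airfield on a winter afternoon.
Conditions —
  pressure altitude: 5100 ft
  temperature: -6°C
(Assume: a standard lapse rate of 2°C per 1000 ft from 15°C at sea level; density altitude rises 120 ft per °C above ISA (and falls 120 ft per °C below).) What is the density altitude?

3804 ft

ISA temperature at 5100 ft = 15 − 2 × (5100/1000) = 4.8°C.
ISA deviation = -6 − 4.8 = -10.8°C.
Density altitude = 5100 + 120 × (-10.8) = 5100 + (-1296) = 3804 ft.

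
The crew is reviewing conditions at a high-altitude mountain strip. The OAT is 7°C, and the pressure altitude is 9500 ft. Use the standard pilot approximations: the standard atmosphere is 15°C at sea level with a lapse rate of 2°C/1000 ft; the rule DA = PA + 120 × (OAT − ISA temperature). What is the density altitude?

10820 ft

ISA temperature at 9500 ft = 15 − 2 × (9500/1000) = -4°C.
ISA deviation = 7 − (-4) = +11°C.
Density altitude = 9500 + 120 × (11) = 9500 + (+1320) = 10820 ft.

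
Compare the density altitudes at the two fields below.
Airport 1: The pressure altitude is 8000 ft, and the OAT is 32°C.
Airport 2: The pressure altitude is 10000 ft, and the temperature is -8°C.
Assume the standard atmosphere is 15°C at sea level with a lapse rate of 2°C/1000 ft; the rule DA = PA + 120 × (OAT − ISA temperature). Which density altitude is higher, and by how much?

Airport 1 by 2320 ft

Airport 1: ISA temp = -1°C, deviation +33°C, DA = 8000 + 120 × 33 = 11960 ft.
Airport 2: ISA temp = -5°C, deviation -3°C, DA = 10000 + 120 × (-3) = 9640 ft.
Airport 1 is higher by 11960 − 9640 = 2320 ft.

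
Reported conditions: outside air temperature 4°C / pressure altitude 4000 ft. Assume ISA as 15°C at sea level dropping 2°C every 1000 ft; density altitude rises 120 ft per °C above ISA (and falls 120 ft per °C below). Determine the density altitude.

3640 ft

ISA temperature at 4000 ft = 15 − 2 × (4000/1000) = 7°C.
ISA deviation = 4 − 7 = -3°C.
Density altitude = 4000 + 120 × (-3) = 4000 + (-360) = 3640 ft.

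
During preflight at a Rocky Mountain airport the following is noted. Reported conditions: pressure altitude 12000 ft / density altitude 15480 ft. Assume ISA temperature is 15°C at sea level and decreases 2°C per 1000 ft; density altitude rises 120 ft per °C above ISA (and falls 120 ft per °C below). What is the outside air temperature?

20°C

Density altitude − pressure altitude = 15480 − 12000 = +3480 ft.
At 120 ft/°C that is an ISA deviation of 3480/120 = +29°C.
ISA temperature at 12000 ft = 15 − 2 × (12000/1000) = -9°C.
OAT = ISA + deviation = -9 + (+29) = 20°C.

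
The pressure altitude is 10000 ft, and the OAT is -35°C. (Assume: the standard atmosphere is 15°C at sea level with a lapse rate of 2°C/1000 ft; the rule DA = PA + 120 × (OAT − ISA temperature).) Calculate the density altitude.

ISA temperature at 10000 ft = 15 − 2 × (10000/1000) = -5°C.
ISA deviation = -35 − (-5) = -30°C.
Density altitude = 10000 + 120 × (-30) = 10000 + (-3600) = 6400 ft.

6400 ft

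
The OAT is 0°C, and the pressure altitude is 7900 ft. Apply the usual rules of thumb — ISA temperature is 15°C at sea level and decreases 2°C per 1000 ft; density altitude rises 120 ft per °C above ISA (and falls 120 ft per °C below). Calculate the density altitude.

7996 ft

ISA temperature at 7900 ft = 15 − 2 × (7900/1000) = -0.8°C.
ISA deviation = 0 − (-0.8) = +0.8°C.
Density altitude = 7900 + 120 × (0.8) = 7900 + (+96) = 7996 ft.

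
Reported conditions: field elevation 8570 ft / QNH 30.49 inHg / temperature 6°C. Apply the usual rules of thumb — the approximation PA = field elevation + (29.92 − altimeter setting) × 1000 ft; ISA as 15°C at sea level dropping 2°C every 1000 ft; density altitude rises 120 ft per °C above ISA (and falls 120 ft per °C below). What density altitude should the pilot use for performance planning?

Pressure altitude = 8570 + (29.92 − 30.49) × 1000 = 8570 + (-570) = 8000 ft.
ISA temperature at 8000 ft = 15 − 2 × (8000/1000) = -1°C.
ISA deviation = 6 − (-1) = +7°C.
Density altitude = 8000 + 120 × (7) = 8840 ft.

8840 ft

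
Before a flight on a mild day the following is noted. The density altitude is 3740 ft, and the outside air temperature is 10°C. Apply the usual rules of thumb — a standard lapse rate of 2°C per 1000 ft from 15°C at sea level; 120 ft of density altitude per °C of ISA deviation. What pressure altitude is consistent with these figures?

3500 ft

DA = PA + 120 × (OAT − (15 − 2·PA/1000)) = PA + 120·OAT − 1800 + 0.24·PA = 1.24·PA + 120·OAT − 1800.
So 1.24·PA = 3740 − 120 × 10 + 1800 = 4340.
PA = 4340 / 1.24 = 3500 ft.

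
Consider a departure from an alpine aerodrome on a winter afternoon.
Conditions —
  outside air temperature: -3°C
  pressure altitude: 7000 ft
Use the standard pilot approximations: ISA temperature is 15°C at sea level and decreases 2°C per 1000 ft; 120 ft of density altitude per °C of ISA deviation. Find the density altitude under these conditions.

6520 ft

ISA temperature at 7000 ft = 15 − 2 × (7000/1000) = 1°C.
ISA deviation = -3 − 1 = -4°C.
Density altitude = 7000 + 120 × (-4) = 7000 + (-480) = 6520 ft.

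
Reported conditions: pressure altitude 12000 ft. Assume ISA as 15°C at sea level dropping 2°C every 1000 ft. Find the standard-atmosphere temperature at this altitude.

ISA temperature = 15 − 2 × (12000/1000) = 15 − 24 = -9°C.

-9°C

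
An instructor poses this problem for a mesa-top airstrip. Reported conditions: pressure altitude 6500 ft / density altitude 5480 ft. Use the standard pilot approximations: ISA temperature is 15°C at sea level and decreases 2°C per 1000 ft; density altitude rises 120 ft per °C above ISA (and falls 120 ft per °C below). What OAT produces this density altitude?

Density altitude − pressure altitude = 5480 − 6500 = -1020 ft.
At 120 ft/°C that is an ISA deviation of -1020/120 = -8.5°C.
ISA temperature at 6500 ft = 15 − 2 × (6500/1000) = 2°C.
OAT = ISA + deviation = 2 + (-8.5) = -6.5°C.

-6.5°C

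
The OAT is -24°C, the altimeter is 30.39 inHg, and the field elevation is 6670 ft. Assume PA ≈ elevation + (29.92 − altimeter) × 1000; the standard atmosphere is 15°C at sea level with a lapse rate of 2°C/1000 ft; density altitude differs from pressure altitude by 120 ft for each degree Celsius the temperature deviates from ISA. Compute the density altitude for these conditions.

3008 ft

Pressure altitude = 6670 + (29.92 − 30.39) × 1000 = 6670 + (-470) = 6200 ft.
ISA temperature at 6200 ft = 15 − 2 × (6200/1000) = 2.6°C.
ISA deviation = -24 − 2.6 = -26.6°C.
Density altitude = 6200 + 120 × (-26.6) = 3008 ft.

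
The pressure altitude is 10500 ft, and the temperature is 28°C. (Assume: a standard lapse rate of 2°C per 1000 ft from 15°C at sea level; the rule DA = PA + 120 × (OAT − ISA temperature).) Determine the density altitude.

ISA temperature at 10500 ft = 15 − 2 × (10500/1000) = -6°C.
ISA deviation = 28 − (-6) = +34°C.
Density altitude = 10500 + 120 × (34) = 10500 + (+4080) = 14580 ft.

14580 ft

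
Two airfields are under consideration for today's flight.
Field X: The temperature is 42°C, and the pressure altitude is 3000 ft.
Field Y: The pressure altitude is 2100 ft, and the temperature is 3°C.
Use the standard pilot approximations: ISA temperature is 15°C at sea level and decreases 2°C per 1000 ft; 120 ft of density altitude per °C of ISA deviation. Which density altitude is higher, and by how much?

Field X: ISA temp = 9°C, deviation +33°C, DA = 3000 + 120 × 33 = 6960 ft.
Field Y: ISA temp = 10.8°C, deviation -7.8°C, DA = 2100 + 120 × (-7.8) = 1164 ft.
Field X is higher by 6960 − 1164 = 5796 ft.

Field X by 5796 ft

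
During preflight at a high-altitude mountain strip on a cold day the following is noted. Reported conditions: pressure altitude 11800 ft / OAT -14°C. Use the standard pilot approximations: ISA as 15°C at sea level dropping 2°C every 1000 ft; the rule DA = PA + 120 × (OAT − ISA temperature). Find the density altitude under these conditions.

11152 ft

ISA temperature at 11800 ft = 15 − 2 × (11800/1000) = -8.6°C.
ISA deviation = -14 − (-8.6) = -5.4°C.
Density altitude = 11800 + 120 × (-5.4) = 11800 + (-648) = 11152 ft.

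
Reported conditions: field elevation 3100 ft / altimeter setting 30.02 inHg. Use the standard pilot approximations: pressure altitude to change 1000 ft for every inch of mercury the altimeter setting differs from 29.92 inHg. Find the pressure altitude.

Pressure correction = (29.92 − 30.02) × 1000 = -100 ft.
Pressure altitude = 3100 + (-100) = 3000 ft.

3000 ft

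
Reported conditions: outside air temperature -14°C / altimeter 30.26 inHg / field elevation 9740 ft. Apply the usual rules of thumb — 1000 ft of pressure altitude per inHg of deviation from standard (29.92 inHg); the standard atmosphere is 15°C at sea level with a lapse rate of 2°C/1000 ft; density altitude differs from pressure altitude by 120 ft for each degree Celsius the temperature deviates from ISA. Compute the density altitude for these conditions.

Pressure altitude = 9740 + (29.92 − 30.26) × 1000 = 9740 + (-340) = 9400 ft.
ISA temperature at 9400 ft = 15 − 2 × (9400/1000) = -3.8°C.
ISA deviation = -14 − (-3.8) = -10.2°C.
Density altitude = 9400 + 120 × (-10.2) = 8176 ft.

8176 ft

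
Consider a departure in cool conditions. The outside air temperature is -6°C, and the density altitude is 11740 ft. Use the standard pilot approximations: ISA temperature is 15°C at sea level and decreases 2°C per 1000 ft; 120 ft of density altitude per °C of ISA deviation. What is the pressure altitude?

11500 ft

DA = PA + 120 × (OAT − (15 − 2·PA/1000)) = PA + 120·OAT − 1800 + 0.24·PA = 1.24·PA + 120·OAT − 1800.
So 1.24·PA = 11740 − 120 × (-6) + 1800 = 14260.
PA = 14260 / 1.24 = 11500 ft.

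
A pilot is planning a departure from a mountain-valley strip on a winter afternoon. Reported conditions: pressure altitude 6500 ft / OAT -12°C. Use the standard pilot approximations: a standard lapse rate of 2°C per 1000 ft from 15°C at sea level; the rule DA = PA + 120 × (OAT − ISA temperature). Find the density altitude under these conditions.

4820 ft

ISA temperature at 6500 ft = 15 − 2 × (6500/1000) = 2°C.
ISA deviation = -12 − 2 = -14°C.
Density altitude = 6500 + 120 × (-14) = 6500 + (-1680) = 4820 ft.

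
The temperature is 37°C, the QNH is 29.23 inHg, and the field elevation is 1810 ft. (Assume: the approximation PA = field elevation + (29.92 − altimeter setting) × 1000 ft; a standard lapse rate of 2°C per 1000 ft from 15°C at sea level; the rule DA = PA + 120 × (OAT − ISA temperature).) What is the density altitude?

5740 ft

Pressure altitude = 1810 + (29.92 − 29.23) × 1000 = 1810 + (+690) = 2500 ft.
ISA temperature at 2500 ft = 15 − 2 × (2500/1000) = 10°C.
ISA deviation = 37 − 10 = +27°C.
Density altitude = 2500 + 120 × (27) = 5740 ft.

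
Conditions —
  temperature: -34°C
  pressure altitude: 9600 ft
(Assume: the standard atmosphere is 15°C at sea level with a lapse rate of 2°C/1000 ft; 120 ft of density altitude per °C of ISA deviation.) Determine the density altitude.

ISA temperature at 9600 ft = 15 − 2 × (9600/1000) = -4.2°C.
ISA deviation = -34 − (-4.2) = -29.8°C.
Density altitude = 9600 + 120 × (-29.8) = 9600 + (-3576) = 6024 ft.

6024 ft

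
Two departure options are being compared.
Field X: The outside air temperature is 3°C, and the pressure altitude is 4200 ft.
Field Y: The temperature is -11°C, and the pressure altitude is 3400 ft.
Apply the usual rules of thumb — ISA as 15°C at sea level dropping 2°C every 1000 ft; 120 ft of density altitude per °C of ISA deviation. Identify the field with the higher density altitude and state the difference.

Field X: ISA temp = 6.6°C, deviation -3.6°C, DA = 4200 + 120 × (-3.6) = 3768 ft.
Field Y: ISA temp = 8.2°C, deviation -19.2°C, DA = 3400 + 120 × (-19.2) = 1096 ft.
Field X is higher by 3768 − 1096 = 2672 ft.

Field X by 2672 ft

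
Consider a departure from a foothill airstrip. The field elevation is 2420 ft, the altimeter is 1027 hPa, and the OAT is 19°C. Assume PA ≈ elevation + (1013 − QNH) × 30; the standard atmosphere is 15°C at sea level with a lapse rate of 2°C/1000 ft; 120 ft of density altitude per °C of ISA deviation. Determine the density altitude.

Pressure altitude = 2420 + (1013 − 1027) × 30 = 2420 + (-420) = 2000 ft.
ISA temperature at 2000 ft = 15 − 2 × (2000/1000) = 11°C.
ISA deviation = 19 − 11 = +8°C.
Density altitude = 2000 + 120 × (8) = 2960 ft.

2960 ft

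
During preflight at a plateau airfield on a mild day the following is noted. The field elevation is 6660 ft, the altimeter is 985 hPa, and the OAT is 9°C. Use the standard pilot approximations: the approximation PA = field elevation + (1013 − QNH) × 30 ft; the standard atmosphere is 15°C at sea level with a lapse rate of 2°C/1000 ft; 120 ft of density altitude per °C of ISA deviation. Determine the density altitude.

8580 ft

Pressure altitude = 6660 + (1013 − 985) × 30 = 6660 + (+840) = 7500 ft.
ISA temperature at 7500 ft = 15 − 2 × (7500/1000) = 0°C.
ISA deviation = 9 − 0 = +9°C.
Density altitude = 7500 + 120 × (9) = 8580 ft.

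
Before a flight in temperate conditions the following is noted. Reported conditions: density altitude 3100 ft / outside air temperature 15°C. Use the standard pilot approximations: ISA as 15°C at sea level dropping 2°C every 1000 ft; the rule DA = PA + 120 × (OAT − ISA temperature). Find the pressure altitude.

DA = PA + 120 × (OAT − (15 − 2·PA/1000)) = PA + 120·OAT − 1800 + 0.24·PA = 1.24·PA + 120·OAT − 1800.
So 1.24·PA = 3100 − 120 × 15 + 1800 = 3100.
PA = 3100 / 1.24 = 2500 ft.

2500 ft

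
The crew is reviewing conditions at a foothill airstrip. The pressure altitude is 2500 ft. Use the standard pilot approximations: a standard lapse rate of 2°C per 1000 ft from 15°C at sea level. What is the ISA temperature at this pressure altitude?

10°C

ISA temperature = 15 − 2 × (2500/1000) = 15 − 5 = 10°C.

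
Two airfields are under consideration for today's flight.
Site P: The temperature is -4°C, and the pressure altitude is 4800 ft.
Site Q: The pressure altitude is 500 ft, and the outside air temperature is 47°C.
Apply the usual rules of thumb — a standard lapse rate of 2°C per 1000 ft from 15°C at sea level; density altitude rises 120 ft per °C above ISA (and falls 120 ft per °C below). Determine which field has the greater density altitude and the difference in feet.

Site P: ISA temp = 5.4°C, deviation -9.4°C, DA = 4800 + 120 × (-9.4) = 3672 ft.
Site Q: ISA temp = 14°C, deviation +33°C, DA = 500 + 120 × 33 = 4460 ft.
Site Q is higher by 4460 − 3672 = 788 ft.

Site Q by 788 ft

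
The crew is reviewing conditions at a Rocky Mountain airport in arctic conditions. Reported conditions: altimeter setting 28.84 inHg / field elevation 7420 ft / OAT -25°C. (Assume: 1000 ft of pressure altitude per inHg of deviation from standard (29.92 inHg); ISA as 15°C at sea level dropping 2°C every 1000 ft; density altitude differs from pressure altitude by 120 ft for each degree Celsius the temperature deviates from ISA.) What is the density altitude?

5740 ft

Pressure altitude = 7420 + (29.92 − 28.84) × 1000 = 7420 + (+1080) = 8500 ft.
ISA temperature at 8500 ft = 15 − 2 × (8500/1000) = -2°C.
ISA deviation = -25 − (-2) = -23°C.
Density altitude = 8500 + 120 × (-23) = 5740 ft.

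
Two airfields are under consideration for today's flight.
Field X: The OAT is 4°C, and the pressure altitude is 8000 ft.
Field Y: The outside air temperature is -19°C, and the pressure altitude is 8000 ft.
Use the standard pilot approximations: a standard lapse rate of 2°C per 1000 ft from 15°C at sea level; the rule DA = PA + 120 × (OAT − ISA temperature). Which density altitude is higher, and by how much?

Field X by 2760 ft

Field X: ISA temp = -1°C, deviation +5°C, DA = 8000 + 120 × 5 = 8600 ft.
Field Y: ISA temp = -1°C, deviation -18°C, DA = 8000 + 120 × (-18) = 5840 ft.
Field X is higher by 8600 − 5840 = 2760 ft.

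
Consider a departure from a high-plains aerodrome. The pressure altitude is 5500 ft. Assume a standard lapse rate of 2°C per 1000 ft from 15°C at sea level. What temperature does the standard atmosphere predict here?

ISA temperature = 15 − 2 × (5500/1000) = 15 − 11 = 4°C.

4°C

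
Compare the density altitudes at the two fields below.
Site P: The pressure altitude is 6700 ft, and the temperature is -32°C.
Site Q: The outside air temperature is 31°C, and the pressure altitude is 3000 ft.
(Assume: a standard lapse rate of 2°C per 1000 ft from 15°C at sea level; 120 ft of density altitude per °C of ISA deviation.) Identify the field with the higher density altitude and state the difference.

Site Q by 2972 ft

Site P: ISA temp = 1.6°C, deviation -33.6°C, DA = 6700 + 120 × (-33.6) = 2668 ft.
Site Q: ISA temp = 9°C, deviation +22°C, DA = 3000 + 120 × 22 = 5640 ft.
Site Q is higher by 5640 − 2668 = 2972 ft.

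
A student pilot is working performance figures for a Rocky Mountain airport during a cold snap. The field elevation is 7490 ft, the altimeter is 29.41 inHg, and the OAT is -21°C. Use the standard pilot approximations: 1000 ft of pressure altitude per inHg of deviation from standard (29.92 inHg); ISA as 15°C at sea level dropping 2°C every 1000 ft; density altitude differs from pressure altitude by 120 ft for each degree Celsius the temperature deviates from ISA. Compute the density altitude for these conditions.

Pressure altitude = 7490 + (29.92 − 29.41) × 1000 = 7490 + (+510) = 8000 ft.
ISA temperature at 8000 ft = 15 − 2 × (8000/1000) = -1°C.
ISA deviation = -21 − (-1) = -20°C.
Density altitude = 8000 + 120 × (-20) = 5600 ft.

5600 ft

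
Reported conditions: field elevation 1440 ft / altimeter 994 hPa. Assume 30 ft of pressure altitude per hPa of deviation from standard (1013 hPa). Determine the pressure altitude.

2010 ft

Pressure correction = (1013 − 994) × 30 = +570 ft.
Pressure altitude = 1440 + (+570) = 2010 ft.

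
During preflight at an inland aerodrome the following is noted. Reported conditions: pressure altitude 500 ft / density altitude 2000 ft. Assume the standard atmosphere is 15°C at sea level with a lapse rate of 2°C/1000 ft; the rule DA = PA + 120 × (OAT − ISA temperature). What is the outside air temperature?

Density altitude − pressure altitude = 2000 − 500 = +1500 ft.
At 120 ft/°C that is an ISA deviation of 1500/120 = +12.5°C.
ISA temperature at 500 ft = 15 − 2 × (500/1000) = 14°C.
OAT = ISA + deviation = 14 + (+12.5) = 26.5°C.

26.5°C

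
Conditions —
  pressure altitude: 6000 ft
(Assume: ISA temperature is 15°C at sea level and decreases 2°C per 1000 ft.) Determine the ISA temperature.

3°C

ISA temperature = 15 − 2 × (6000/1000) = 15 − 12 = 3°C.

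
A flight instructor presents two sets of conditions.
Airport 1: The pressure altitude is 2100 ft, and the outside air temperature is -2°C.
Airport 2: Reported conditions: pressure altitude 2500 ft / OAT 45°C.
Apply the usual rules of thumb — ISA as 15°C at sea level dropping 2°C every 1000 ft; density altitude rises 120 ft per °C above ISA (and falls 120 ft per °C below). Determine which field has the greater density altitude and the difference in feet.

Airport 1: ISA temp = 10.8°C, deviation -12.8°C, DA = 2100 + 120 × (-12.8) = 564 ft.
Airport 2: ISA temp = 10°C, deviation +35°C, DA = 2500 + 120 × 35 = 6700 ft.
Airport 2 is higher by 6700 − 564 = 6136 ft.

Airport 2 by 6136 ft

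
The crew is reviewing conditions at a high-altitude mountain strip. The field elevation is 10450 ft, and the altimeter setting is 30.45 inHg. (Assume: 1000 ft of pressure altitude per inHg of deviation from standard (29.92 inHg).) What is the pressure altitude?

Pressure correction = (29.92 − 30.45) × 1000 = -530 ft.
Pressure altitude = 10450 + (-530) = 9920 ft.

9920 ft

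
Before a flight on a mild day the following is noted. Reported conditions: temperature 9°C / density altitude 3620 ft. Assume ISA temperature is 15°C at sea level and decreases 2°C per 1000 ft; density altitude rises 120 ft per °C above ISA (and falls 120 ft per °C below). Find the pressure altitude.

DA = PA + 120 × (OAT − (15 − 2·PA/1000)) = PA + 120·OAT − 1800 + 0.24·PA = 1.24·PA + 120·OAT − 1800.
So 1.24·PA = 3620 − 120 × 9 + 1800 = 4340.
PA = 4340 / 1.24 = 3500 ft.

3500 ft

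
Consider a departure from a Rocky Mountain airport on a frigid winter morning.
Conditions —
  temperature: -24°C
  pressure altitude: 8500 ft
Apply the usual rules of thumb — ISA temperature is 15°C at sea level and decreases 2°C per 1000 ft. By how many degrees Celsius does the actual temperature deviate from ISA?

ISA temperature at 8500 ft = 15 − 2 × (8500/1000) = -2°C.
Deviation = OAT − ISA = -24 − (-2) = -22°C.

ISA-22°C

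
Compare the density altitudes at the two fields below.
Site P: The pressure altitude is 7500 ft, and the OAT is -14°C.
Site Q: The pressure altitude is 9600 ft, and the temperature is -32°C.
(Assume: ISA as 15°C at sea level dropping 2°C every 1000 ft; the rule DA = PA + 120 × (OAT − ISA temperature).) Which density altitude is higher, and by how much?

Site Q by 444 ft

Site P: ISA temp = 0°C, deviation -14°C, DA = 7500 + 120 × (-14) = 5820 ft.
Site Q: ISA temp = -4.2°C, deviation -27.8°C, DA = 9600 + 120 × (-27.8) = 6264 ft.
Site Q is higher by 6264 − 5820 = 444 ft.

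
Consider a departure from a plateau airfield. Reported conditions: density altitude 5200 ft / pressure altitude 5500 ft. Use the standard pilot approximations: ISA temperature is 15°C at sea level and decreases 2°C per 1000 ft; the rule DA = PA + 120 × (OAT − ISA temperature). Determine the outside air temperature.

1.5°C

Density altitude − pressure altitude = 5200 − 5500 = -300 ft.
At 120 ft/°C that is an ISA deviation of -300/120 = -2.5°C.
ISA temperature at 5500 ft = 15 − 2 × (5500/1000) = 4°C.
OAT = ISA + deviation = 4 + (-2.5) = 1.5°C.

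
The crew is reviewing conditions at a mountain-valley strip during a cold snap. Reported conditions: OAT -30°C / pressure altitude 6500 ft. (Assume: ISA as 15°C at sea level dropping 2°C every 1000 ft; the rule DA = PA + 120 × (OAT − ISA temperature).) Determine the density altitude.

2660 ft

ISA temperature at 6500 ft = 15 − 2 × (6500/1000) = 2°C.
ISA deviation = -30 − 2 = -32°C.
Density altitude = 6500 + 120 × (-32) = 6500 + (-3840) = 2660 ft.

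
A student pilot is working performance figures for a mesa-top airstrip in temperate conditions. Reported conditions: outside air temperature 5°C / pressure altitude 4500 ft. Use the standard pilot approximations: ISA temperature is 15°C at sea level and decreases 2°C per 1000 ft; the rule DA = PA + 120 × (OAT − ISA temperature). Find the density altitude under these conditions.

ISA temperature at 4500 ft = 15 − 2 × (4500/1000) = 6°C.
ISA deviation = 5 − 6 = -1°C.
Density altitude = 4500 + 120 × (-1) = 4500 + (-120) = 4380 ft.

4380 ft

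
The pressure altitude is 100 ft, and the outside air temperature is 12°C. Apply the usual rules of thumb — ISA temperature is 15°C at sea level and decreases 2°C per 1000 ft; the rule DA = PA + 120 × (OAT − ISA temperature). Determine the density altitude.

ISA temperature at 100 ft = 15 − 2 × (100/1000) = 14.8°C.
ISA deviation = 12 − 14.8 = -2.8°C.
Density altitude = 100 + 120 × (-2.8) = 100 + (-336) = -236 ft.

-236 ft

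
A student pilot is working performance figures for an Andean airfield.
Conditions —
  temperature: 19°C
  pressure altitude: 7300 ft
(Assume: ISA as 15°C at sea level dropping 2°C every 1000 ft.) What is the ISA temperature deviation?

ISA temperature at 7300 ft = 15 − 2 × (7300/1000) = 0.4°C.
Deviation = OAT − ISA = 19 − 0.4 = +18.6°C.

ISA+18.6°C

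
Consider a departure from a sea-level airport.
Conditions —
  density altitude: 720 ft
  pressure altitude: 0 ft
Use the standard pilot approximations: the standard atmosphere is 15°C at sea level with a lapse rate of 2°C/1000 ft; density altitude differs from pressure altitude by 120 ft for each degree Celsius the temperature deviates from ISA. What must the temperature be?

Density altitude − pressure altitude = 720 − 0 = +720 ft.
At 120 ft/°C that is an ISA deviation of 720/120 = +6°C.
ISA temperature at 0 ft = 15 − 2 × (0/1000) = 15°C.
OAT = ISA + deviation = 15 + (+6) = 21°C.

21°C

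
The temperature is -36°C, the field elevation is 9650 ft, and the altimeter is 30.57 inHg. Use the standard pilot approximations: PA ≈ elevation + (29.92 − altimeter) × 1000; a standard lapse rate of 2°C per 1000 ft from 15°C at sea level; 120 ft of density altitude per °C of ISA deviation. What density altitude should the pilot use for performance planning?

Pressure altitude = 9650 + (29.92 − 30.57) × 1000 = 9650 + (-650) = 9000 ft.
ISA temperature at 9000 ft = 15 − 2 × (9000/1000) = -3°C.
ISA deviation = -36 − (-3) = -33°C.
Density altitude = 9000 + 120 × (-33) = 5040 ft.

5040 ft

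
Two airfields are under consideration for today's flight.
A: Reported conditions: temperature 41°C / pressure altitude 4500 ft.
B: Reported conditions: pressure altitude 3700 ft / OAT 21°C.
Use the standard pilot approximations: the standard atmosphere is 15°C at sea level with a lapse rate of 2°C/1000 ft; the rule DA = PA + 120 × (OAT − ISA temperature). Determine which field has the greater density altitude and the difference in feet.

A: ISA temp = 6°C, deviation +35°C, DA = 4500 + 120 × 35 = 8700 ft.
B: ISA temp = 7.6°C, deviation +13.4°C, DA = 3700 + 120 × 13.4 = 5308 ft.
A is higher by 8700 − 5308 = 3392 ft.

A by 3392 ft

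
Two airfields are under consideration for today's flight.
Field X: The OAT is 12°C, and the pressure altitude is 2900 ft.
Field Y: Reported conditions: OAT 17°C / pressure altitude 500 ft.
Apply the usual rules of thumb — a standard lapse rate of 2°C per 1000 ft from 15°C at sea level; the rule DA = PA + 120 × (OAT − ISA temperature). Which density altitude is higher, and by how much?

Field X: ISA temp = 9.2°C, deviation +2.8°C, DA = 2900 + 120 × 2.8 = 3236 ft.
Field Y: ISA temp = 14°C, deviation +3°C, DA = 500 + 120 × 3 = 860 ft.
Field X is higher by 3236 − 860 = 2376 ft.

Field X by 2376 ft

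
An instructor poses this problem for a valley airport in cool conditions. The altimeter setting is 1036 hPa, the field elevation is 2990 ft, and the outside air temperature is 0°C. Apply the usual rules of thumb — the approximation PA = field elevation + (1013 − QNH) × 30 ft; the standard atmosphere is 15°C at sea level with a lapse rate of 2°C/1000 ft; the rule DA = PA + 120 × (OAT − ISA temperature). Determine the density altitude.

Pressure altitude = 2990 + (1013 − 1036) × 30 = 2990 + (-690) = 2300 ft.
ISA temperature at 2300 ft = 15 − 2 × (2300/1000) = 10.4°C.
ISA deviation = 0 − 10.4 = -10.4°C.
Density altitude = 2300 + 120 × (-10.4) = 1052 ft.

1052 ft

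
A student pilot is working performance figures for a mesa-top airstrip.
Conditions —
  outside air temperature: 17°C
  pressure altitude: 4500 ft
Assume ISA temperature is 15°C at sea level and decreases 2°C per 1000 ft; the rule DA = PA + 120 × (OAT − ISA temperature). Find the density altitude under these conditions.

5820 ft

ISA temperature at 4500 ft = 15 − 2 × (4500/1000) = 6°C.
ISA deviation = 17 − 6 = +11°C.
Density altitude = 4500 + 120 × (11) = 4500 + (+1320) = 5820 ft.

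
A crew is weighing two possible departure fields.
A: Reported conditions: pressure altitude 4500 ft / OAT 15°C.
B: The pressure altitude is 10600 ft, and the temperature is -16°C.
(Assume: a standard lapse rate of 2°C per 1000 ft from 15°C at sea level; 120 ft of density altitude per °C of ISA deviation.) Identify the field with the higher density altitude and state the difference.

A: ISA temp = 6°C, deviation +9°C, DA = 4500 + 120 × 9 = 5580 ft.
B: ISA temp = -6.2°C, deviation -9.8°C, DA = 10600 + 120 × (-9.8) = 9424 ft.
B is higher by 9424 − 5580 = 3844 ft.

B by 3844 ft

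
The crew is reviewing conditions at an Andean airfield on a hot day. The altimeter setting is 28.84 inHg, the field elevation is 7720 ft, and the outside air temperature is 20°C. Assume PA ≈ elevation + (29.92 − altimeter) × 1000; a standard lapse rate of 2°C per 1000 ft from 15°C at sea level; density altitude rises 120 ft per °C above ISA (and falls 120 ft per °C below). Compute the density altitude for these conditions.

11512 ft

Pressure altitude = 7720 + (29.92 − 28.84) × 1000 = 7720 + (+1080) = 8800 ft.
ISA temperature at 8800 ft = 15 − 2 × (8800/1000) = -2.6°C.
ISA deviation = 20 − (-2.6) = +22.6°C.
Density altitude = 8800 + 120 × (22.6) = 11512 ft.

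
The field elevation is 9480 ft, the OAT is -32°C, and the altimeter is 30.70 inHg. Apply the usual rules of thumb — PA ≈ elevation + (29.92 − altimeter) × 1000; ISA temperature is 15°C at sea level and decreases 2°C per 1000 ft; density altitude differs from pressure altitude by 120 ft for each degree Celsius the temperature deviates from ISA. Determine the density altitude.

5148 ft

Pressure altitude = 9480 + (29.92 − 30.70) × 1000 = 9480 + (-780) = 8700 ft.
ISA temperature at 8700 ft = 15 − 2 × (8700/1000) = -2.4°C.
ISA deviation = -32 − (-2.4) = -29.6°C.
Density altitude = 8700 + 120 × (-29.6) = 5148 ft.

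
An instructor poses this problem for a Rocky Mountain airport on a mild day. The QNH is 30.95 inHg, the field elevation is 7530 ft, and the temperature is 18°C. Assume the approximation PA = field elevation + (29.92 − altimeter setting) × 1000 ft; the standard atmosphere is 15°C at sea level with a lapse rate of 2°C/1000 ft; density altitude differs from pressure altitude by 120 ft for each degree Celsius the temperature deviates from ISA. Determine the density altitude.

Pressure altitude = 7530 + (29.92 − 30.95) × 1000 = 7530 + (-1030) = 6500 ft.
ISA temperature at 6500 ft = 15 − 2 × (6500/1000) = 2°C.
ISA deviation = 18 − 2 = +16°C.
Density altitude = 6500 + 120 × (16) = 8420 ft.

8420 ft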